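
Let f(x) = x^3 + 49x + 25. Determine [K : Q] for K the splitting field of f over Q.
[K : Q] = 6

By the rational root test, any rational root of the monic integer polynomial f(x) = x^3 + 49x + 25 must be an integer dividing the constant term 25, i.e. one of ±{1, 5, 25}. Evaluating: f(1) = 75, f(-1) = -25, f(5) = 395, f(-5) = -345, f(25) = 16875, f(-25) = -16825; none is 0, so f has no rational root and is therefore irreducible over Q (a cubic with no linear factor over a field is irreducible). For an irreducible cubic, the Galois group is A_3 or S_3 according as the discriminant disc(f) = -4a^3 - 27b^2 = -4·(49)^3 - 27·(25)^2 = -487471 is or is not a square in Q. Here disc(f) = -487471 is not a perfect square in Q, so the Galois group of f over Q is not contained in A_3 and must be all of S_3. The splitting field has degree |S_3| = 6 over Q, so [K : Q] = 6.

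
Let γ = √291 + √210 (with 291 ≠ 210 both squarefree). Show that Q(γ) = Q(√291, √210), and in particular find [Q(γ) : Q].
[Q(γ) : Q] = 4 (equivalently, Q(γ) = Q(√291, √210))

Obviously Q(γ) ⊆ Q(√291, √210), and [Q(√291, √210):Q] = 4 (since 291, 210 are distinct squarefree integers > 1 with 61110 not a perfect square). To show equality we compute the minimal polynomial of γ. From γ = √291 + √210: γ^2 = 291 + 2√(61110) + 210 = 501 + 2√(61110), so γ^2 - 501 = 2√(61110); squaring, (γ^2 - 501)^2 = 4·61110, i.e. γ^4 - 1002γ^2 + 251001 - 244440 = 0, i.e. γ^4 - 1002γ^2 + 6561 = 0. So γ is a root of x^4 - 1002x^2 + 6561. This polynomial is irreducible over Q: it has no rational root (each ±√291 ± √210 is irrational), and any factorization into two quadratics over Q would force √(61110) ∈ Q (pairing opposite roots) or √291, √210 ∈ Q (other pairings), all impossible. Hence [Q(γ):Q] = 4 = [Q(√291, √210):Q], so Q(γ) = Q(√291, √210).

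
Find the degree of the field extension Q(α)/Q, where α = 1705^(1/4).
[Q(α):Q] = 4

α is a root of x^4 - 1705. By Eisenstein's criterion at the prime p = 5 (which divides the constant term 1705 but p^2 = 25 does not, since 1705 is squarefree), x^4 - 1705 is irreducible over Q. Hence [Q(α):Q] = 4.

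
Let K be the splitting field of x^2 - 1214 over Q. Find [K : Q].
[K : Q] = 2

f(x) = x^2 - 1214 factors as (x - √1214)(x + √1214). The splitting field is K = Q(√1214). Since 1214 is squarefree and > 1, it is not a perfect square, so x^2 - 1214 is irreducible over Q and [Q(√1214) : Q] = 2. Hence [K : Q] = 2.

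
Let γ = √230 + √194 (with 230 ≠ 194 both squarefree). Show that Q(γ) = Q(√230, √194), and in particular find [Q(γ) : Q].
[Q(γ) : Q] = 4 (equivalently, Q(γ) = Q(√230, √194))

Obviously Q(γ) ⊆ Q(√230, √194), and [Q(√230, √194):Q] = 4 (since 230, 194 are distinct squarefree integers > 1 with 44620 not a perfect square). To show equality we compute the minimal polynomial of γ. From γ = √230 + √194: γ^2 = 230 + 2√(44620) + 194 = 424 + 2√(44620), so γ^2 - 424 = 2√(44620); squaring, (γ^2 - 424)^2 = 4·44620, i.e. γ^4 - 848γ^2 + 179776 - 178480 = 0, i.e. γ^4 - 848γ^2 + 1296 = 0. So γ is a root of x^4 - 848x^2 + 1296. This polynomial is irreducible over Q: it has no rational root (each ±√230 ± √194 is irrational), and any factorization into two quadratics over Q would force √(44620) ∈ Q (pairing opposite roots) or √230, √194 ∈ Q (other pairings), all impossible. Hence [Q(γ):Q] = 4 = [Q(√230, √194):Q], so Q(γ) = Q(√230, √194).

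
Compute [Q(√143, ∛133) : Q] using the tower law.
[Q(√143, ∛133) : Q] = 6

Let L = Q(√143, ∛133). Since Q(√143) ⊂ L and [Q(√143):Q] = 2, the tower law gives 2 | [L:Q]. Likewise Q(∛133) ⊂ L with [Q(∛133):Q] = 3 (because 133 is not a perfect cube), so 3 | [L:Q]. As gcd(2,3) = 1, [L:Q] is divisible by 6. Conversely L is generated over Q by √143 and ∛133, so [L:Q] ≤ 2·3 = 6. Therefore [Q(√143, ∛133) : Q] = 6.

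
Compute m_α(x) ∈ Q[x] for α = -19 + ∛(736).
m_α(x) = x^3 + 57x^2 + 1083x + 6123

Set β = α + 19 = ∛(736), so β^3 = 736. Then (α + 19)^3 - 736 = 0, i.e. α is a root of g(x) = (x + 19)^3 - 736 = x^3 + 57x^2 + 1083x + 6123. Since g(x) = h(x + 19) where h(x) = x^3 - 736, and h is irreducible over Q (because 736 is not a perfect cube, so h has no rational root, and a monic cubic with no rational root is irreducible), g is also irreducible (irreducibility is preserved under the substitution x → x + 19). Hence m_α(x) = x^3 + 57x^2 + 1083x + 6123.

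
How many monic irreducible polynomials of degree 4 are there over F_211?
There are 495518730 monic irreducible polynomials of degree 4 over F_211

Each element of F_{211^4} that lies in no proper subfield is a root of exactly one monic irreducible of degree 4 over F_211, and each such polynomial has 4 distinct roots in F_{211^4}. By Möbius inversion the count is N_211(4) = (1/4) Σ_{d|4} μ(4/d) · 211^d = (1/4)(μ(4)·211^1 + μ(2)·211^2 + μ(1)·211^4) = 1982074920/4 = 495518730.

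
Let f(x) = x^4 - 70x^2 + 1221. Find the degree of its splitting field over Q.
[K : Q] = 4

Solving the quadratic in x^2: x^2 = (70 ± √(70^2 - 4·1221))/2 = (70 ± √16)/2 = (70 ± 4)/2, giving x^2 = 37 or x^2 = 33. So f(x) = (x^2 - 37)(x^2 - 33) and the roots of f are ±√37, ±√33. Hence the splitting field is K = Q(√37, √33). Since 37 and 33 are distinct squarefree integers > 1, their product 1221 is not a perfect square, so √33 ∉ Q(√37). By the tower law [K:Q] = [Q(√37,√33):Q(√37)] · [Q(√37):Q] = 2 · 2 = 4.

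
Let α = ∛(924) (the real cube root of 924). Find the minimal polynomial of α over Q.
m_α(x) = x^3 - 924

α satisfies α^3 = 924, so x^3 - 924 annihilates α. By the rational root test, a rational root p/q (in lowest terms) of x^3 - 924 would satisfy p^3 = 924 q^3, forcing q = 1 and p^3 = 924; but 924 is not a perfect cube, contradiction. A monic cubic over Q with no rational root is irreducible (any nontrivial factorization would include a linear factor). Hence x^3 - 924 is the minimal polynomial of α, and in particular [Q(α):Q] = 3.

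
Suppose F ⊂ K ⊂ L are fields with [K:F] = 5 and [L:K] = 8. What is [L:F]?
[L:F] = 40

The tower law says that for any tower of field extensions F ⊂ K ⊂ L with finite degrees, [L:F] = [L:K] · [K:F]. Here this gives [L:F] = 8 · 5 = 40.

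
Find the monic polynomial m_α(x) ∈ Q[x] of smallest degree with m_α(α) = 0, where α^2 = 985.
m_α(x) = x^2 - 985

α satisfies α^2 - 985 = 0, so x^2 - 985 annihilates α. Since d = 985 is squarefree and ≠ 1, it is not a perfect square in Q, so x^2 - 985 has no rational root and is therefore irreducible over Q (a degree-2 polynomial over a field is irreducible iff it has no root). Hence m_α(x) = x^2 - 985.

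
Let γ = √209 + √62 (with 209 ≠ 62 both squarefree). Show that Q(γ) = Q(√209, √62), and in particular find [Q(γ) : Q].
[Q(γ) : Q] = 4 (equivalently, Q(γ) = Q(√209, √62))

Obviously Q(γ) ⊆ Q(√209, √62), and [Q(√209, √62):Q] = 4 (since 209, 62 are distinct squarefree integers > 1 with 12958 not a perfect square). To show equality we compute the minimal polynomial of γ. From γ = √209 + √62: γ^2 = 209 + 2√(12958) + 62 = 271 + 2√(12958), so γ^2 - 271 = 2√(12958); squaring, (γ^2 - 271)^2 = 4·12958, i.e. γ^4 - 542γ^2 + 73441 - 51832 = 0, i.e. γ^4 - 542γ^2 + 21609 = 0. So γ is a root of x^4 - 542x^2 + 21609. This polynomial is irreducible over Q: it has no rational root (each ±√209 ± √62 is irrational), and any factorization into two quadratics over Q would force √(12958) ∈ Q (pairing opposite roots) or √209, √62 ∈ Q (other pairings), all impossible. Hence [Q(γ):Q] = 4 = [Q(√209, √62):Q], so Q(γ) = Q(√209, √62).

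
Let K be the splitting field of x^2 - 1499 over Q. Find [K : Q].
[K : Q] = 2

f(x) = x^2 - 1499 factors as (x - √1499)(x + √1499). The splitting field is K = Q(√1499). Since 1499 is squarefree and > 1, it is not a perfect square, so x^2 - 1499 is irreducible over Q and [Q(√1499) : Q] = 2. Hence [K : Q] = 2.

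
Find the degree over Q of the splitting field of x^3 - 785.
[K : Q] = 6

The roots of x^3 - 785 are ∛785, ω∛785, ω^2∛785 where ω = e^(2πi/3) is a primitive cube root of unity, so K = Q(∛785, ω). Now [Q(∛785):Q] = 3 (since 785 is not a perfect cube, x^3 - 785 is irreducible) and [Q(ω):Q] = 2. Both 2 and 3 divide [K:Q], and [K:Q] ≤ 3·2 = 6, so [K:Q] = 6. (Equivalently: Q(∛785) ⊂ R but ω ∉ R, so [K : Q(∛785)] = 2.)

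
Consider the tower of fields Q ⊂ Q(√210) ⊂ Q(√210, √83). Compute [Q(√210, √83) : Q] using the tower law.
[Q(√210, √83) : Q] = 4

[Q(√210):Q] = 2 (min poly x^2 - 210, irreducible since 210 is squarefree > 1). For the top step, suppose √83 ∈ Q(√210), say √83 = c + d√210 with c, d ∈ Q. Squaring: 83 = c^2 + 210d^2 + 2cd√210. Since √210 ∉ Q this forces 2cd = 0. If d = 0 then √83 = c ∈ Q, contradicting 83 squarefree > 1. If c = 0 then 83 = 210d^2, so 210·83 = (210d)^2 is a perfect square in Q — but 210·83 = 17430 is not a perfect square (since 210 and 83 are distinct squarefree integers). Contradiction. Hence √83 ∉ Q(√210), so x^2 - 83 stays irreducible over Q(√210) and [Q(√210, √83) : Q(√210)] = 2. By the tower law, [Q(√210, √83) : Q] = 2 · 2 = 4.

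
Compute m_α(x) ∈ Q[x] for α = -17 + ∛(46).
m_α(x) = x^3 + 51x^2 + 867x + 4867

Set β = α + 17 = ∛(46), so β^3 = 46. Then (α + 17)^3 - 46 = 0, i.e. α is a root of g(x) = (x + 17)^3 - 46 = x^3 + 51x^2 + 867x + 4867. Since g(x) = h(x + 17) where h(x) = x^3 - 46, and h is irreducible over Q (because 46 is not a perfect cube, so h has no rational root, and a monic cubic with no rational root is irreducible), g is also irreducible (irreducibility is preserved under the substitution x → x + 17). Hence m_α(x) = x^3 + 51x^2 + 867x + 4867.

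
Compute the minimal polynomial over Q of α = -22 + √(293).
m_α(x) = x^2 + 44x + 191

From α + 22 = √(293), squaring gives (α + 22)^2 = 293, i.e. α^2 + 44α + 484 = 293, so α^2 + 44α + 191 = 0. The discriminant of x^2 + 44x + 191 is (44)^2 - 4·(191) = 1936 - 764 = 1172, and 4·(293) is not a perfect square in Q since 293 is squarefree and ≠ 1. Hence x^2 + 44x + 191 is irreducible over Q and is the minimal polynomial of α.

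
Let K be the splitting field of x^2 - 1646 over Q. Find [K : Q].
[K : Q] = 2

f(x) = x^2 - 1646 factors as (x - √1646)(x + √1646). The splitting field is K = Q(√1646). Since 1646 is squarefree and > 1, it is not a perfect square, so x^2 - 1646 is irreducible over Q and [Q(√1646) : Q] = 2. Hence [K : Q] = 2.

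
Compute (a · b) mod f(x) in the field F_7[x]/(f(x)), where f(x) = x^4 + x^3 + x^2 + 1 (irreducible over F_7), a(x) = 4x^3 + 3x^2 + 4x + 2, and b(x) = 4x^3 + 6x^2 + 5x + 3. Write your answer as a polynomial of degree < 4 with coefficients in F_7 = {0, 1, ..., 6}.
a · b ≡ 2x + 2 (mod f(x))

Multiply in F_7[x]: a(x)·b(x) = (4x^3 + 3x^2 + 4x + 2)·(4x^3 + 6x^2 + 5x + 3) = 2x^6 + x^5 + 5x^4 + 3x^3 + 6x^2 + x + 6. This has degree ≥ 4, so divide by f(x) over F_7: 2x^6 + x^5 + 5x^4 + 3x^3 + 6x^2 + x + 6 = (2x^2 + 6x + 4)·(x^4 + x^3 + x^2 + 1) + (2x + 2). Hence a·b ≡ 2x + 2 (mod f). (F_7[x]/(f) is a field with 7^4 = 2401 elements since f is irreducible of degree 4.)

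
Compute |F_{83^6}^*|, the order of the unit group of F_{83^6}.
|F_{83^6}^*| = 326940373368

F_{83^6} has 83^6 = 326940373369 elements; its multiplicative group consists of all nonzero elements, so |F_{83^6}^*| = 326940373369 - 1 = 326940373368. (It is cyclic since any finite subgroup of the multiplicative group of a field is cyclic.)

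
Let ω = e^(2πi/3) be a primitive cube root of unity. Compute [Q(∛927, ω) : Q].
[Q(∛927, ω) : Q] = 6

[Q(∛927):Q] = 3 (min poly x^3 - 927, irreducible since 927 is not a perfect cube). [Q(ω):Q] = 2 (min poly x^2 + x + 1). Since Q(∛927) ⊂ R and ω ∉ R, we have ω ∉ Q(∛927), so x^2 + x + 1 remains irreducible over Q(∛927) and [Q(∛927, ω) : Q(∛927)] = 2. By the tower law, [Q(∛927, ω) : Q] = 3 · 2 = 6. (In fact Q(∛927, ω) is the splitting field of x^3 - 927 over Q.)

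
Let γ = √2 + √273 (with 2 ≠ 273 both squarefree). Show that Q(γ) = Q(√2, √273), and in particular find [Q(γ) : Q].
[Q(γ) : Q] = 4 (equivalently, Q(γ) = Q(√2, √273))

Obviously Q(γ) ⊆ Q(√2, √273), and [Q(√2, √273):Q] = 4 (since 2, 273 are distinct squarefree integers > 1 with 546 not a perfect square). To show equality we compute the minimal polynomial of γ. From γ = √2 + √273: γ^2 = 2 + 2√(546) + 273 = 275 + 2√(546), so γ^2 - 275 = 2√(546); squaring, (γ^2 - 275)^2 = 4·546, i.e. γ^4 - 550γ^2 + 75625 - 2184 = 0, i.e. γ^4 - 550γ^2 + 73441 = 0. So γ is a root of x^4 - 550x^2 + 73441. This polynomial is irreducible over Q: it has no rational root (each ±√2 ± √273 is irrational), and any factorization into two quadratics over Q would force √(546) ∈ Q (pairing opposite roots) or √2, √273 ∈ Q (other pairings), all impossible. Hence [Q(γ):Q] = 4 = [Q(√2, √273):Q], so Q(γ) = Q(√2, √273).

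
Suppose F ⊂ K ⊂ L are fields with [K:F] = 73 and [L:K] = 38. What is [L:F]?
[L:F] = 2774

The tower law says that for any tower of field extensions F ⊂ K ⊂ L with finite degrees, [L:F] = [L:K] · [K:F]. Here this gives [L:F] = 38 · 73 = 2774.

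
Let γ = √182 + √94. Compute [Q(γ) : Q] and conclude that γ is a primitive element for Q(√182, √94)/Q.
[Q(γ) : Q] = 4 (equivalently, Q(γ) = Q(√182, √94))

Obviously Q(γ) ⊆ Q(√182, √94), and [Q(√182, √94):Q] = 4 (since 182, 94 are distinct squarefree integers > 1 with 17108 not a perfect square). To show equality we compute the minimal polynomial of γ. From γ = √182 + √94: γ^2 = 182 + 2√(17108) + 94 = 276 + 2√(17108), so γ^2 - 276 = 2√(17108); squaring, (γ^2 - 276)^2 = 4·17108, i.e. γ^4 - 552γ^2 + 76176 - 68432 = 0, i.e. γ^4 - 552γ^2 + 7744 = 0. So γ is a root of x^4 - 552x^2 + 7744. This polynomial is irreducible over Q: it has no rational root (each ±√182 ± √94 is irrational), and any factorization into two quadratics over Q would force √(17108) ∈ Q (pairing opposite roots) or √182, √94 ∈ Q (other pairings), all impossible. Hence [Q(γ):Q] = 4 = [Q(√182, √94):Q], so Q(γ) = Q(√182, √94).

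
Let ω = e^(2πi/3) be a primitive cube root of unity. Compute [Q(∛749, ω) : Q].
[Q(∛749, ω) : Q] = 6

[Q(∛749):Q] = 3 (min poly x^3 - 749, irreducible since 749 is not a perfect cube). [Q(ω):Q] = 2 (min poly x^2 + x + 1). Since Q(∛749) ⊂ R and ω ∉ R, we have ω ∉ Q(∛749), so x^2 + x + 1 remains irreducible over Q(∛749) and [Q(∛749, ω) : Q(∛749)] = 2. By the tower law, [Q(∛749, ω) : Q] = 3 · 2 = 6. (In fact Q(∛749, ω) is the splitting field of x^3 - 749 over Q.)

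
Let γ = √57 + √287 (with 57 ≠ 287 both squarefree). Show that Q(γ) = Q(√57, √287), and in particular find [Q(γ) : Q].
[Q(γ) : Q] = 4 (equivalently, Q(γ) = Q(√57, √287))

Obviously Q(γ) ⊆ Q(√57, √287), and [Q(√57, √287):Q] = 4 (since 57, 287 are distinct squarefree integers > 1 with 16359 not a perfect square). To show equality we compute the minimal polynomial of γ. From γ = √57 + √287: γ^2 = 57 + 2√(16359) + 287 = 344 + 2√(16359), so γ^2 - 344 = 2√(16359); squaring, (γ^2 - 344)^2 = 4·16359, i.e. γ^4 - 688γ^2 + 118336 - 65436 = 0, i.e. γ^4 - 688γ^2 + 52900 = 0. So γ is a root of x^4 - 688x^2 + 52900. This polynomial is irreducible over Q: it has no rational root (each ±√57 ± √287 is irrational), and any factorization into two quadratics over Q would force √(16359) ∈ Q (pairing opposite roots) or √57, √287 ∈ Q (other pairings), all impossible. Hence [Q(γ):Q] = 4 = [Q(√57, √287):Q], so Q(γ) = Q(√57, √287).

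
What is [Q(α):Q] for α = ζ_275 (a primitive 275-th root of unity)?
[Q(α):Q] = 200

The minimal polynomial of ζ_275 over Q is the 275-th cyclotomic polynomial Φ_275(x), which is irreducible over Q and has degree φ(275) = 200. Hence [Q(α):Q] = φ(275) = 200.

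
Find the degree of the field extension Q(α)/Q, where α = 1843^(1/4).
[Q(α):Q] = 4

α is a root of x^4 - 1843. By Eisenstein's criterion at the prime p = 19 (which divides the constant term 1843 but p^2 = 361 does not, since 1843 is squarefree), x^4 - 1843 is irreducible over Q. Hence [Q(α):Q] = 4.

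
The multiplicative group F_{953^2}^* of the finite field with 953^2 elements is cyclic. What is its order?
|F_{953^2}^*| = 908208

F_{953^2} has 953^2 = 908209 elements; its multiplicative group consists of all nonzero elements, so |F_{953^2}^*| = 908209 - 1 = 908208. (It is cyclic since any finite subgroup of the multiplicative group of a field is cyclic.)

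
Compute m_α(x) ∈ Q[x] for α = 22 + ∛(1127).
m_α(x) = x^3 - 66x^2 + 1452x - 11775

Set β = α - 22 = ∛(1127), so β^3 = 1127. Then (α - 22)^3 - 1127 = 0, i.e. α is a root of g(x) = (x - 22)^3 - 1127 = x^3 - 66x^2 + 1452x - 11775. Since g(x) = h(x - 22) where h(x) = x^3 - 1127, and h is irreducible over Q (because 1127 is not a perfect cube, so h has no rational root, and a monic cubic with no rational root is irreducible), g is also irreducible (irreducibility is preserved under the substitution x → x - 22). Hence m_α(x) = x^3 - 66x^2 + 1452x - 11775.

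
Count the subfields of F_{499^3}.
F_{499^3} has 2 subfields

The subfields of F_{p^n} are exactly the fields F_{p^d} for d | n (each is the fixed field of the unique index-d subgroup of Gal(F_{p^n}/F_p) ≅ Z/nZ). The divisors of n = 3 are {1, 3}, giving 2 subfields: F_{499^1}, F_{499^3}.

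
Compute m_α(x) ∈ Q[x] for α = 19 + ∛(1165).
m_α(x) = x^3 - 57x^2 + 1083x - 8024

Set β = α - 19 = ∛(1165), so β^3 = 1165. Then (α - 19)^3 - 1165 = 0, i.e. α is a root of g(x) = (x - 19)^3 - 1165 = x^3 - 57x^2 + 1083x - 8024. Since g(x) = h(x - 19) where h(x) = x^3 - 1165, and h is irreducible over Q (because 1165 is not a perfect cube, so h has no rational root, and a monic cubic with no rational root is irreducible), g is also irreducible (irreducibility is preserved under the substitution x → x - 19). Hence m_α(x) = x^3 - 57x^2 + 1083x - 8024.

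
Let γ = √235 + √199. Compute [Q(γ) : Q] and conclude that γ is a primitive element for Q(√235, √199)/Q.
[Q(γ) : Q] = 4 (equivalently, Q(γ) = Q(√235, √199))

Obviously Q(γ) ⊆ Q(√235, √199), and [Q(√235, √199):Q] = 4 (since 235, 199 are distinct squarefree integers > 1 with 46765 not a perfect square). To show equality we compute the minimal polynomial of γ. From γ = √235 + √199: γ^2 = 235 + 2√(46765) + 199 = 434 + 2√(46765), so γ^2 - 434 = 2√(46765); squaring, (γ^2 - 434)^2 = 4·46765, i.e. γ^4 - 868γ^2 + 188356 - 187060 = 0, i.e. γ^4 - 868γ^2 + 1296 = 0. So γ is a root of x^4 - 868x^2 + 1296. This polynomial is irreducible over Q: it has no rational root (each ±√235 ± √199 is irrational), and any factorization into two quadratics over Q would force √(46765) ∈ Q (pairing opposite roots) or √235, √199 ∈ Q (other pairings), all impossible. Hence [Q(γ):Q] = 4 = [Q(√235, √199):Q], so Q(γ) = Q(√235, √199).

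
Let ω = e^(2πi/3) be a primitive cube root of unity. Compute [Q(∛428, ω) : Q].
[Q(∛428, ω) : Q] = 6

[Q(∛428):Q] = 3 (min poly x^3 - 428, irreducible since 428 is not a perfect cube). [Q(ω):Q] = 2 (min poly x^2 + x + 1). Since Q(∛428) ⊂ R and ω ∉ R, we have ω ∉ Q(∛428), so x^2 + x + 1 remains irreducible over Q(∛428) and [Q(∛428, ω) : Q(∛428)] = 2. By the tower law, [Q(∛428, ω) : Q] = 3 · 2 = 6. (In fact Q(∛428, ω) is the splitting field of x^3 - 428 over Q.)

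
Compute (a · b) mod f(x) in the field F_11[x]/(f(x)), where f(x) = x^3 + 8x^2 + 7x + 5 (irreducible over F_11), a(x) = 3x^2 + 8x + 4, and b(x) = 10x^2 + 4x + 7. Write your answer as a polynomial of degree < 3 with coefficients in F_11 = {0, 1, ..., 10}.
a · b ≡ x + 9 (mod f(x))

Multiply in F_11[x]: a(x)·b(x) = (3x^2 + 8x + 4)·(10x^2 + 4x + 7) = 8x^4 + 4x^3 + 5x^2 + 6x + 6. This has degree ≥ 3, so divide by f(x) over F_11: 8x^4 + 4x^3 + 5x^2 + 6x + 6 = (8x + 6)·(x^3 + 8x^2 + 7x + 5) + (x + 9). Hence a·b ≡ x + 9 (mod f). (F_11[x]/(f) is a field with 11^3 = 1331 elements since f is irreducible of degree 3.)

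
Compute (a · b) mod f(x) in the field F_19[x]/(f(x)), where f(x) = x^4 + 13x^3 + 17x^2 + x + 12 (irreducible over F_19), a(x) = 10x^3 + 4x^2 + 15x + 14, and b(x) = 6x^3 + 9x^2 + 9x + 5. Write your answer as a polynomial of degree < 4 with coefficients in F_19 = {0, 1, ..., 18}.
a · b ≡ 13x^2 + 16x + 5 (mod f(x))

Multiply in F_19[x]: a(x)·b(x) = (10x^3 + 4x^2 + 15x + 14)·(6x^3 + 9x^2 + 9x + 5) = 3x^6 + 7x^4 + x^3 + 15x^2 + 11x + 13. This has degree ≥ 4, so divide by f(x) over F_19: 3x^6 + 7x^4 + x^3 + 15x^2 + 11x + 13 = (3x^2 + 18x + 7)·(x^4 + 13x^3 + 17x^2 + x + 12) + (13x^2 + 16x + 5). Hence a·b ≡ 13x^2 + 16x + 5 (mod f). (F_19[x]/(f) is a field with 19^4 = 130321 elements since f is irreducible of degree 4.)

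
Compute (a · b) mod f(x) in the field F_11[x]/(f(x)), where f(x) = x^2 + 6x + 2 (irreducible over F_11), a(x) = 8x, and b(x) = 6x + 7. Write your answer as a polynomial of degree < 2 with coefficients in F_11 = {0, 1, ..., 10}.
a · b ≡ 10x + 3 (mod f(x))

Multiply in F_11[x]: a(x)·b(x) = (8x)·(6x + 7) = 4x^2 + x. This has degree ≥ 2, so divide by f(x) over F_11: 4x^2 + x = (4)·(x^2 + 6x + 2) + (10x + 3). Hence a·b ≡ 10x + 3 (mod f). (F_11[x]/(f) is a field with 11^2 = 121 elements since f is irreducible of degree 2.)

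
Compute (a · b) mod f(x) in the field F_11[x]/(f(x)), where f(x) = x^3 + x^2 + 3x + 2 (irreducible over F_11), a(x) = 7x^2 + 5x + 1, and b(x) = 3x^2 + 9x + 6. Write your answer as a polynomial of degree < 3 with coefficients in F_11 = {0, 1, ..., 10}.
a · b ≡ 3x^2 + 2x + 2 (mod f(x))

Multiply in F_11[x]: a(x)·b(x) = (7x^2 + 5x + 1)·(3x^2 + 9x + 6) = 10x^4 + x^3 + 2x^2 + 6x + 6. This has degree ≥ 3, so divide by f(x) over F_11: 10x^4 + x^3 + 2x^2 + 6x + 6 = (10x + 2)·(x^3 + x^2 + 3x + 2) + (3x^2 + 2x + 2). Hence a·b ≡ 3x^2 + 2x + 2 (mod f). (F_11[x]/(f) is a field with 11^3 = 1331 elements since f is irreducible of degree 3.)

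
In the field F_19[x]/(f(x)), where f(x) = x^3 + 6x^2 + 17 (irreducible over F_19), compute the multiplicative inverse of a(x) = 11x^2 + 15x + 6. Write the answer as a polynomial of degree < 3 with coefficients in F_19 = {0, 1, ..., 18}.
a(x)^(-1) ≡ 7x^2 + 15x + 4 (mod f(x))

Since f is irreducible over F_19, F_19[x]/(f) is a field and a(x) ≠ 0 has an inverse. Apply the extended Euclidean algorithm to f(x) and a(x) in F_19[x]: f(x) = (7x + 10)·a(x) + (17x + 14);  a(x) = (4x + 11)·(17x + 14) + (4). The last nonzero remainder is the constant 4 = gcd(f, a) in F_19. Back-substituting through the division chain expresses 4 = s(x)·a(x) + t(x)·f(x) with s(x) ≡ 9x^2 + 3x + 16 (mod f), so (9x^2 + 3x + 16)·a(x) ≡ 4 (mod f). Multiplying by 4^(-1) ≡ 5 in F_19 gives a(x)^(-1) ≡ 5·(9x^2 + 3x + 16) ≡ 7x^2 + 15x + 4 (mod f). Check: (11x^2 + 15x + 6)·(7x^2 + 15x + 4) = x^4 + 4x^3 + 7x^2 + 17x + 5 ≡ 1 (mod x^3 + 6x^2 + 17).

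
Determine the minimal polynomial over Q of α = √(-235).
m_α(x) = x^2 + 235

α satisfies α^2 + 235 = 0, so x^2 + 235 annihilates α. Since d = -235 is squarefree and ≠ 1, it is not a perfect square in Q, so x^2 + 235 has no rational root and is therefore irreducible over Q (a degree-2 polynomial over a field is irreducible iff it has no root). Hence m_α(x) = x^2 + 235.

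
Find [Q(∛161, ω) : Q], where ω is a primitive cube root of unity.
[Q(∛161, ω) : Q] = 6

[Q(∛161):Q] = 3 (min poly x^3 - 161, irreducible since 161 is not a perfect cube). [Q(ω):Q] = 2 (min poly x^2 + x + 1). Since Q(∛161) ⊂ R and ω ∉ R, we have ω ∉ Q(∛161), so x^2 + x + 1 remains irreducible over Q(∛161) and [Q(∛161, ω) : Q(∛161)] = 2. By the tower law, [Q(∛161, ω) : Q] = 3 · 2 = 6. (In fact Q(∛161, ω) is the splitting field of x^3 - 161 over Q.)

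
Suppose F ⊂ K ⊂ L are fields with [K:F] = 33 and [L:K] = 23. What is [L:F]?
[L:F] = 759

The tower law says that for any tower of field extensions F ⊂ K ⊂ L with finite degrees, [L:F] = [L:K] · [K:F]. Here this gives [L:F] = 23 · 33 = 759.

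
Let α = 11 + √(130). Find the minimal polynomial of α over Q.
m_α(x) = x^2 - 22x - 9

From α - 11 = √(130), squaring gives (α - 11)^2 = 130, i.e. α^2 - 22α + 121 = 130, so α^2 - 22α - 9 = 0. The discriminant of x^2 - 22x - 9 is (-22)^2 - 4·(-9) = 484 + 36 = 520, and 4·(130) is not a perfect square in Q since 130 is squarefree and ≠ 1. Hence x^2 - 22x - 9 is irreducible over Q and is the minimal polynomial of α.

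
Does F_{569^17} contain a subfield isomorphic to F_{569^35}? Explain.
No: F_{569^35} is not a subfield of F_{569^17}

F_{p^m} embeds in F_{p^n} iff m | n. Here 35 ∤ 17 (since 17 = 0·35 + 17 with remainder 17 ≠ 0), so F_{569^35} is not a subfield of F_{569^17}. Equivalently: if it were, the tower law would give 35 = [F_{569^35}:F_569] dividing [F_{569^17}:F_569] = 17, contradiction.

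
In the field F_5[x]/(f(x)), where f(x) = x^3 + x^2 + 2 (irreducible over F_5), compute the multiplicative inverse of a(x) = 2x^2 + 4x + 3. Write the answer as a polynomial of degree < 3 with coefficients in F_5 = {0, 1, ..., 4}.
a(x)^(-1) ≡ 4x^2 + x + 2 (mod f(x))

Since f is irreducible over F_5, F_5[x]/(f) is a field and a(x) ≠ 0 has an inverse. Apply the extended Euclidean algorithm to f(x) and a(x) in F_5[x]: f(x) = (3x + 2)·a(x) + (3x + 1);  a(x) = (4x)·(3x + 1) + (3). The last nonzero remainder is the constant 3 = gcd(f, a) in F_5. Back-substituting through the division chain expresses 3 = s(x)·a(x) + t(x)·f(x) with s(x) ≡ 2x^2 + 3x + 1 (mod f), so (2x^2 + 3x + 1)·a(x) ≡ 3 (mod f). Multiplying by 3^(-1) ≡ 2 in F_5 gives a(x)^(-1) ≡ 2·(2x^2 + 3x + 1) ≡ 4x^2 + x + 2 (mod f). Check: (2x^2 + 4x + 3)·(4x^2 + x + 2) = 3x^4 + 3x^3 + x + 1 ≡ 1 (mod x^3 + x^2 + 2).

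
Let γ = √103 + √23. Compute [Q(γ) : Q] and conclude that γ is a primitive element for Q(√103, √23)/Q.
[Q(γ) : Q] = 4 (equivalently, Q(γ) = Q(√103, √23))

Obviously Q(γ) ⊆ Q(√103, √23), and [Q(√103, √23):Q] = 4 (since 103, 23 are distinct squarefree integers > 1 with 2369 not a perfect square). To show equality we compute the minimal polynomial of γ. From γ = √103 + √23: γ^2 = 103 + 2√(2369) + 23 = 126 + 2√(2369), so γ^2 - 126 = 2√(2369); squaring, (γ^2 - 126)^2 = 4·2369, i.e. γ^4 - 252γ^2 + 15876 - 9476 = 0, i.e. γ^4 - 252γ^2 + 6400 = 0. So γ is a root of x^4 - 252x^2 + 6400. This polynomial is irreducible over Q: it has no rational root (each ±√103 ± √23 is irrational), and any factorization into two quadratics over Q would force √(2369) ∈ Q (pairing opposite roots) or √103, √23 ∈ Q (other pairings), all impossible. Hence [Q(γ):Q] = 4 = [Q(√103, √23):Q], so Q(γ) = Q(√103, √23).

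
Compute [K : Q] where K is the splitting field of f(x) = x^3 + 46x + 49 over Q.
[K : Q] = 6

By the rational root test, any rational root of the monic integer polynomial f(x) = x^3 + 46x + 49 must be an integer dividing the constant term 49, i.e. one of ±{1, 7, 49}. Evaluating: f(1) = 96, f(-1) = 2, f(7) = 714, f(-7) = -616, f(49) = 119952, f(-49) = -119854; none is 0, so f has no rational root and is therefore irreducible over Q (a cubic with no linear factor over a field is irreducible). For an irreducible cubic, the Galois group is A_3 or S_3 according as the discriminant disc(f) = -4a^3 - 27b^2 = -4·(46)^3 - 27·(49)^2 = -454171 is or is not a square in Q. Here disc(f) = -454171 is not a perfect square in Q, so the Galois group of f over Q is not contained in A_3 and must be all of S_3. The splitting field has degree |S_3| = 6 over Q, so [K : Q] = 6.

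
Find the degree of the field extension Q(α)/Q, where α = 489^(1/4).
[Q(α):Q] = 4

α is a root of x^4 - 489. By Eisenstein's criterion at the prime p = 3 (which divides the constant term 489 but p^2 = 9 does not, since 489 is squarefree), x^4 - 489 is irreducible over Q. Hence [Q(α):Q] = 4.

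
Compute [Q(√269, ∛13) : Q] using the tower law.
[Q(√269, ∛13) : Q] = 6

Let L = Q(√269, ∛13). Since Q(√269) ⊂ L and [Q(√269):Q] = 2, the tower law gives 2 | [L:Q]. Likewise Q(∛13) ⊂ L with [Q(∛13):Q] = 3 (because 13 is not a perfect cube), so 3 | [L:Q]. As gcd(2,3) = 1, [L:Q] is divisible by 6. Conversely L is generated over Q by √269 and ∛13, so [L:Q] ≤ 2·3 = 6. Therefore [Q(√269, ∛13) : Q] = 6.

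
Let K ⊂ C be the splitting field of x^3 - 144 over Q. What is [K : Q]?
[K : Q] = 6

The roots of x^3 - 144 are ∛144, ω∛144, ω^2∛144 where ω = e^(2πi/3) is a primitive cube root of unity, so K = Q(∛144, ω). Now [Q(∛144):Q] = 3 (since 144 is not a perfect cube, x^3 - 144 is irreducible) and [Q(ω):Q] = 2. Both 2 and 3 divide [K:Q], and [K:Q] ≤ 3·2 = 6, so [K:Q] = 6. (Equivalently: Q(∛144) ⊂ R but ω ∉ R, so [K : Q(∛144)] = 2.)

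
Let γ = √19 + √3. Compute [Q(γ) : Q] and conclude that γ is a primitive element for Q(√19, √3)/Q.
[Q(γ) : Q] = 4 (equivalently, Q(γ) = Q(√19, √3))

Obviously Q(γ) ⊆ Q(√19, √3), and [Q(√19, √3):Q] = 4 (since 19, 3 are distinct squarefree integers > 1 with 57 not a perfect square). To show equality we compute the minimal polynomial of γ. From γ = √19 + √3: γ^2 = 19 + 2√(57) + 3 = 22 + 2√(57), so γ^2 - 22 = 2√(57); squaring, (γ^2 - 22)^2 = 4·57, i.e. γ^4 - 44γ^2 + 484 - 228 = 0, i.e. γ^4 - 44γ^2 + 256 = 0. So γ is a root of x^4 - 44x^2 + 256. This polynomial is irreducible over Q: it has no rational root (each ±√19 ± √3 is irrational), and any factorization into two quadratics over Q would force √(57) ∈ Q (pairing opposite roots) or √19, √3 ∈ Q (other pairings), all impossible. Hence [Q(γ):Q] = 4 = [Q(√19, √3):Q], so Q(γ) = Q(√19, √3).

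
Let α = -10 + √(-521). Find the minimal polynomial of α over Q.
m_α(x) = x^2 + 20x + 621

From α + 10 = √(-521), squaring gives (α + 10)^2 = -521, i.e. α^2 + 20α + 100 = -521, so α^2 + 20α + 621 = 0. The discriminant of x^2 + 20x + 621 is (20)^2 - 4·(621) = 400 - 2484 = -2084, and 4·(-521) is not a perfect square in Q since -521 is squarefree and ≠ 1. Hence x^2 + 20x + 621 is irreducible over Q and is the minimal polynomial of α.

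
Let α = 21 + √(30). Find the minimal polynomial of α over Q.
m_α(x) = x^2 - 42x + 411

From α - 21 = √(30), squaring gives (α - 21)^2 = 30, i.e. α^2 - 42α + 441 = 30, so α^2 - 42α + 411 = 0. The discriminant of x^2 - 42x + 411 is (-42)^2 - 4·(411) = 1764 - 1644 = 120, and 4·(30) is not a perfect square in Q since 30 is squarefree and ≠ 1. Hence x^2 - 42x + 411 is irreducible over Q and is the minimal polynomial of α.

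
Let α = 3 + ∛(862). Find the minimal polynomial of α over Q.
m_α(x) = x^3 - 9x^2 + 27x - 889

Set β = α - 3 = ∛(862), so β^3 = 862. Then (α - 3)^3 - 862 = 0, i.e. α is a root of g(x) = (x - 3)^3 - 862 = x^3 - 9x^2 + 27x - 889. Since g(x) = h(x - 3) where h(x) = x^3 - 862, and h is irreducible over Q (because 862 is not a perfect cube, so h has no rational root, and a monic cubic with no rational root is irreducible), g is also irreducible (irreducibility is preserved under the substitution x → x - 3). Hence m_α(x) = x^3 - 9x^2 + 27x - 889.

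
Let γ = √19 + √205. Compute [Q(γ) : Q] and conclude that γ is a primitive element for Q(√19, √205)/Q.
[Q(γ) : Q] = 4 (equivalently, Q(γ) = Q(√19, √205))

Obviously Q(γ) ⊆ Q(√19, √205), and [Q(√19, √205):Q] = 4 (since 19, 205 are distinct squarefree integers > 1 with 3895 not a perfect square). To show equality we compute the minimal polynomial of γ. From γ = √19 + √205: γ^2 = 19 + 2√(3895) + 205 = 224 + 2√(3895), so γ^2 - 224 = 2√(3895); squaring, (γ^2 - 224)^2 = 4·3895, i.e. γ^4 - 448γ^2 + 50176 - 15580 = 0, i.e. γ^4 - 448γ^2 + 34596 = 0. So γ is a root of x^4 - 448x^2 + 34596. This polynomial is irreducible over Q: it has no rational root (each ±√19 ± √205 is irrational), and any factorization into two quadratics over Q would force √(3895) ∈ Q (pairing opposite roots) or √19, √205 ∈ Q (other pairings), all impossible. Hence [Q(γ):Q] = 4 = [Q(√19, √205):Q], so Q(γ) = Q(√19, √205).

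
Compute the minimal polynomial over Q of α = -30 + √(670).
m_α(x) = x^2 + 60x + 230

From α + 30 = √(670), squaring gives (α + 30)^2 = 670, i.e. α^2 + 60α + 900 = 670, so α^2 + 60α + 230 = 0. The discriminant of x^2 + 60x + 230 is (60)^2 - 4·(230) = 3600 - 920 = 2680, and 4·(670) is not a perfect square in Q since 670 is squarefree and ≠ 1. Hence x^2 + 60x + 230 is irreducible over Q and is the minimal polynomial of α.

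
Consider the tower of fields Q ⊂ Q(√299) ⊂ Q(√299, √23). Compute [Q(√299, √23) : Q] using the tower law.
[Q(√299, √23) : Q] = 4

[Q(√299):Q] = 2 (min poly x^2 - 299, irreducible since 299 is squarefree > 1). For the top step, suppose √23 ∈ Q(√299), say √23 = c + d√299 with c, d ∈ Q. Squaring: 23 = c^2 + 299d^2 + 2cd√299. Since √299 ∉ Q this forces 2cd = 0. If d = 0 then √23 = c ∈ Q, contradicting 23 squarefree > 1. If c = 0 then 23 = 299d^2, so 299·23 = (299d)^2 is a perfect square in Q — but 299·23 = 6877 is not a perfect square (since 299 and 23 are distinct squarefree integers). Contradiction. Hence √23 ∉ Q(√299), so x^2 - 23 stays irreducible over Q(√299) and [Q(√299, √23) : Q(√299)] = 2. By the tower law, [Q(√299, √23) : Q] = 2 · 2 = 4.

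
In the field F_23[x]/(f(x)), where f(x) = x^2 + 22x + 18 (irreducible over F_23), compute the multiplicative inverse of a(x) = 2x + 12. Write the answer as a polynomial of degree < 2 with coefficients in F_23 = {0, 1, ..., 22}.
a(x)^(-1) ≡ 9x + 6 (mod f(x))

Since f is irreducible over F_23, F_23[x]/(f) is a field and a(x) ≠ 0 has an inverse. Apply the extended Euclidean algorithm to f(x) and a(x) in F_23[x]: f(x) = (12x + 8)·a(x) + (14). The last nonzero remainder is the constant 14 = gcd(f, a) in F_23. Back-substituting through the division chain expresses 14 = s(x)·a(x) + t(x)·f(x) with s(x) ≡ 11x + 15 (mod f), so (11x + 15)·a(x) ≡ 14 (mod f). Multiplying by 14^(-1) ≡ 5 in F_23 gives a(x)^(-1) ≡ 5·(11x + 15) ≡ 9x + 6 (mod f). Check: (2x + 12)·(9x + 6) = 18x^2 + 5x + 3 ≡ 1 (mod x^2 + 22x + 18).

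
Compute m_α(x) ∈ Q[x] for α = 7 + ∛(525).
m_α(x) = x^3 - 21x^2 + 147x - 868

Set β = α - 7 = ∛(525), so β^3 = 525. Then (α - 7)^3 - 525 = 0, i.e. α is a root of g(x) = (x - 7)^3 - 525 = x^3 - 21x^2 + 147x - 868. Since g(x) = h(x - 7) where h(x) = x^3 - 525, and h is irreducible over Q (because 525 is not a perfect cube, so h has no rational root, and a monic cubic with no rational root is irreducible), g is also irreducible (irreducibility is preserved under the substitution x → x - 7). Hence m_α(x) = x^3 - 21x^2 + 147x - 868.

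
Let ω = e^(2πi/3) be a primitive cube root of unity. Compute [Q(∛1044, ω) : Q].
[Q(∛1044, ω) : Q] = 6

[Q(∛1044):Q] = 3 (min poly x^3 - 1044, irreducible since 1044 is not a perfect cube). [Q(ω):Q] = 2 (min poly x^2 + x + 1). Since Q(∛1044) ⊂ R and ω ∉ R, we have ω ∉ Q(∛1044), so x^2 + x + 1 remains irreducible over Q(∛1044) and [Q(∛1044, ω) : Q(∛1044)] = 2. By the tower law, [Q(∛1044, ω) : Q] = 3 · 2 = 6. (In fact Q(∛1044, ω) is the splitting field of x^3 - 1044 over Q.)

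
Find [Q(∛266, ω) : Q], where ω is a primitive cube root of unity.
[Q(∛266, ω) : Q] = 6

[Q(∛266):Q] = 3 (min poly x^3 - 266, irreducible since 266 is not a perfect cube). [Q(ω):Q] = 2 (min poly x^2 + x + 1). Since Q(∛266) ⊂ R and ω ∉ R, we have ω ∉ Q(∛266), so x^2 + x + 1 remains irreducible over Q(∛266) and [Q(∛266, ω) : Q(∛266)] = 2. By the tower law, [Q(∛266, ω) : Q] = 3 · 2 = 6. (In fact Q(∛266, ω) is the splitting field of x^3 - 266 over Q.)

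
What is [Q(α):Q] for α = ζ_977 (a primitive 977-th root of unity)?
[Q(α):Q] = 976

The minimal polynomial of ζ_977 over Q is the 977-th cyclotomic polynomial Φ_977(x), which is irreducible over Q and has degree φ(977) = 976. Hence [Q(α):Q] = φ(977) = 976.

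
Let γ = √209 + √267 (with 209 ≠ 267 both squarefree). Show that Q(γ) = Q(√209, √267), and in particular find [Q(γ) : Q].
[Q(γ) : Q] = 4 (equivalently, Q(γ) = Q(√209, √267))

Obviously Q(γ) ⊆ Q(√209, √267), and [Q(√209, √267):Q] = 4 (since 209, 267 are distinct squarefree integers > 1 with 55803 not a perfect square). To show equality we compute the minimal polynomial of γ. From γ = √209 + √267: γ^2 = 209 + 2√(55803) + 267 = 476 + 2√(55803), so γ^2 - 476 = 2√(55803); squaring, (γ^2 - 476)^2 = 4·55803, i.e. γ^4 - 952γ^2 + 226576 - 223212 = 0, i.e. γ^4 - 952γ^2 + 3364 = 0. So γ is a root of x^4 - 952x^2 + 3364. This polynomial is irreducible over Q: it has no rational root (each ±√209 ± √267 is irrational), and any factorization into two quadratics over Q would force √(55803) ∈ Q (pairing opposite roots) or √209, √267 ∈ Q (other pairings), all impossible. Hence [Q(γ):Q] = 4 = [Q(√209, √267):Q], so Q(γ) = Q(√209, √267).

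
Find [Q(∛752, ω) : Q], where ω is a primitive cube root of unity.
[Q(∛752, ω) : Q] = 6

[Q(∛752):Q] = 3 (min poly x^3 - 752, irreducible since 752 is not a perfect cube). [Q(ω):Q] = 2 (min poly x^2 + x + 1). Since Q(∛752) ⊂ R and ω ∉ R, we have ω ∉ Q(∛752), so x^2 + x + 1 remains irreducible over Q(∛752) and [Q(∛752, ω) : Q(∛752)] = 2. By the tower law, [Q(∛752, ω) : Q] = 3 · 2 = 6. (In fact Q(∛752, ω) is the splitting field of x^3 - 752 over Q.)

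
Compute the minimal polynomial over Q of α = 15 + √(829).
m_α(x) = x^2 - 30x - 604

From α - 15 = √(829), squaring gives (α - 15)^2 = 829, i.e. α^2 - 30α + 225 = 829, so α^2 - 30α - 604 = 0. The discriminant of x^2 - 30x - 604 is (-30)^2 - 4·(-604) = 900 + 2416 = 3316, and 4·(829) is not a perfect square in Q since 829 is squarefree and ≠ 1. Hence x^2 - 30x - 604 is irreducible over Q and is the minimal polynomial of α.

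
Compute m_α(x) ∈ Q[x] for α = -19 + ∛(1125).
m_α(x) = x^3 + 57x^2 + 1083x + 5734

Set β = α + 19 = ∛(1125), so β^3 = 1125. Then (α + 19)^3 - 1125 = 0, i.e. α is a root of g(x) = (x + 19)^3 - 1125 = x^3 + 57x^2 + 1083x + 5734. Since g(x) = h(x + 19) where h(x) = x^3 - 1125, and h is irreducible over Q (because 1125 is not a perfect cube, so h has no rational root, and a monic cubic with no rational root is irreducible), g is also irreducible (irreducibility is preserved under the substitution x → x + 19). Hence m_α(x) = x^3 + 57x^2 + 1083x + 5734.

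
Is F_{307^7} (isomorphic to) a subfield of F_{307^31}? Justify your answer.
No: F_{307^7} is not a subfield of F_{307^31}

F_{p^m} embeds in F_{p^n} iff m | n. Here 7 ∤ 31 (since 31 = 4·7 + 3 with remainder 3 ≠ 0), so F_{307^7} is not a subfield of F_{307^31}. Equivalently: if it were, the tower law would give 7 = [F_{307^7}:F_307] dividing [F_{307^31}:F_307] = 31, contradiction.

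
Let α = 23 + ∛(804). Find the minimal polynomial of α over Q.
m_α(x) = x^3 - 69x^2 + 1587x - 12971

Set β = α - 23 = ∛(804), so β^3 = 804. Then (α - 23)^3 - 804 = 0, i.e. α is a root of g(x) = (x - 23)^3 - 804 = x^3 - 69x^2 + 1587x - 12971. Since g(x) = h(x - 23) where h(x) = x^3 - 804, and h is irreducible over Q (because 804 is not a perfect cube, so h has no rational root, and a monic cubic with no rational root is irreducible), g is also irreducible (irreducibility is preserved under the substitution x → x - 23). Hence m_α(x) = x^3 - 69x^2 + 1587x - 12971.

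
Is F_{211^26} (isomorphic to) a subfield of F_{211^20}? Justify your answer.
No: F_{211^26} is not a subfield of F_{211^20}

F_{p^m} embeds in F_{p^n} iff m | n. Here 26 ∤ 20 (since 20 = 0·26 + 20 with remainder 20 ≠ 0), so F_{211^26} is not a subfield of F_{211^20}. Equivalently: if it were, the tower law would give 26 = [F_{211^26}:F_211] dividing [F_{211^20}:F_211] = 20, contradiction.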